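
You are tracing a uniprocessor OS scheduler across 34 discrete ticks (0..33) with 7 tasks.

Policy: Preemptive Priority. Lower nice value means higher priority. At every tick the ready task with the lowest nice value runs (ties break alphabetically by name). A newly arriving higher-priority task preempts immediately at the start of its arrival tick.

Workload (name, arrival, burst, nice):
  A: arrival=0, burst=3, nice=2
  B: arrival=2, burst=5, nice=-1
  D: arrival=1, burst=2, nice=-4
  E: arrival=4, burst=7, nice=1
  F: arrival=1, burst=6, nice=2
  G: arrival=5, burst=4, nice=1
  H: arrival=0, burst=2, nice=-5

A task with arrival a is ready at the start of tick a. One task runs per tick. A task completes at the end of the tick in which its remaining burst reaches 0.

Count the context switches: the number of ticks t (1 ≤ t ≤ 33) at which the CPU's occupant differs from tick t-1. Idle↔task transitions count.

context switches = 7

t=0: ready={A,H} → run H
t=1: ready={A,D,F,H} → run H
t=2: ready={A,B,D,F} → run D
t=3: ready={A,B,D,F} → run D
t=4: ready={A,B,E,F} → run B
t=5: ready={A,B,E,F,G} → run B
t=6: ready={A,B,E,F,G} → run B
t=7: ready={A,B,E,F,G} → run B
t=8: ready={A,B,E,F,G} → run B
t=9: ready={A,E,F,G} → run E
t=10: ready={A,E,F,G} → run E
t=11: ready={A,E,F,G} → run E
t=12: ready={A,E,F,G} → run E
t=13: ready={A,E,F,G} → run E
t=14: ready={A,E,F,G} → run E
t=15: ready={A,E,F,G} → run E
t=16: ready={A,F,G} → run G
t=17: ready={A,F,G} → run G
t=18: ready={A,F,G} → run G
t=19: ready={A,F,G} → run G
t=20: ready={A,F} → run A
t=21: ready={A,F} → run A
t=22: ready={A,F} → run A
t=23: ready={F} → run F
t=24: ready={F} → run F
t=25: ready={F} → run F
t=26: ready={F} → run F
t=27: ready={F} → run F
t=28: ready={F} → run F
t=29: (idle)
t=30: (idle)
t=31: (idle)
t=32: (idle)
t=33: (idle)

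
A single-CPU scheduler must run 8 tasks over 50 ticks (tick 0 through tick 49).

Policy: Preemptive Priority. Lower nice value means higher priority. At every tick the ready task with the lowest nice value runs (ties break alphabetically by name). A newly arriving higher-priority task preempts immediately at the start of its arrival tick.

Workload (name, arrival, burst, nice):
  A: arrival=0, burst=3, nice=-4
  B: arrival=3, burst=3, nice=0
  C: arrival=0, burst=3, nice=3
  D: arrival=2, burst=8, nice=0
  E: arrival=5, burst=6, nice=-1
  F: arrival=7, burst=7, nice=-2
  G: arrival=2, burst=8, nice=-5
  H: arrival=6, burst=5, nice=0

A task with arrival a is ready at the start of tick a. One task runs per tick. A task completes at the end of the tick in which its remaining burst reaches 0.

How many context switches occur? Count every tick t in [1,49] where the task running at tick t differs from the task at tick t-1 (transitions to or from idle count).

t=0: ready={A,C} → run A
t=1: ready={A,C} → run A
t=2: ready={A,C,D,G} → run G
t=3: ready={A,B,C,D,G} → run G
t=4: ready={A,B,C,D,G} → run G
t=5: ready={A,B,C,D,E,G} → run G
t=6: ready={A,B,C,D,E,G,H} → run G
t=7: ready={A,B,C,D,E,F,G,H} → run G
t=8: ready={A,B,C,D,E,F,G,H} → run G
t=9: ready={A,B,C,D,E,F,G,H} → run G
t=10: ready={A,B,C,D,E,F,H} → run A
t=11: ready={B,C,D,E,F,H} → run F
t=12: ready={B,C,D,E,F,H} → run F
t=13: ready={B,C,D,E,F,H} → run F
t=14: ready={B,C,D,E,F,H} → run F
t=15: ready={B,C,D,E,F,H} → run F
t=16: ready={B,C,D,E,F,H} → run F
t=17: ready={B,C,D,E,F,H} → run F
t=18: ready={B,C,D,E,H} → run E
t=19: ready={B,C,D,E,H} → run E
t=20: ready={B,C,D,E,H} → run E
t=21: ready={B,C,D,E,H} → run E
t=22: ready={B,C,D,E,H} → run E
t=23: ready={B,C,D,E,H} → run E
t=24: ready={B,C,D,H} → run B
t=25: ready={B,C,D,H} → run B
t=26: ready={B,C,D,H} → run B
t=27: ready={C,D,H} → run D
t=28: ready={C,D,H} → run D
t=29: ready={C,D,H} → run D
t=30: ready={C,D,H} → run D
t=31: ready={C,D,H} → run D
t=32: ready={C,D,H} → run D
t=33: ready={C,D,H} → run D
t=34: ready={C,D,H} → run D
t=35: ready={C,H} → run H
t=36: ready={C,H} → run H
t=37: ready={C,H} → run H
t=38: ready={C,H} → run H
t=39: ready={C,H} → run H
t=40: ready={C} → run C
t=41: ready={C} → run C
t=42: ready={C} → run C
t=43: (idle)
t=44: (idle)
t=45: (idle)
t=46: (idle)
t=47: (idle)
t=48: (idle)
t=49: (idle)

context switches = 9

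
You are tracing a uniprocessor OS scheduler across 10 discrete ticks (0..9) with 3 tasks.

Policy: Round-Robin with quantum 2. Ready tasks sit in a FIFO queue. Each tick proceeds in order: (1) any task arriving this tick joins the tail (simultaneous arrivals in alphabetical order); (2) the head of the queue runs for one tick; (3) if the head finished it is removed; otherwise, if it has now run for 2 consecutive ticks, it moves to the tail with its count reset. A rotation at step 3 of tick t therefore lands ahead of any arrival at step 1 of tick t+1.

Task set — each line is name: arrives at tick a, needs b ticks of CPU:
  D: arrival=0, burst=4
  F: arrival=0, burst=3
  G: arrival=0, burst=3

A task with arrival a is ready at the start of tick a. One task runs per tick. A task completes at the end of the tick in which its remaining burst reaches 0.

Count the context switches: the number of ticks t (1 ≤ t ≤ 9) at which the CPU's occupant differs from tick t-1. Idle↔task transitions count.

context switches = 5

t=0: queue=[D,F,G] q_used=0 → run D
t=1: queue=[D,F,G] q_used=1 → run D
t=2: queue=[F,G,D] q_used=0 → run F
t=3: queue=[F,G,D] q_used=1 → run F
t=4: queue=[G,D,F] q_used=0 → run G
t=5: queue=[G,D,F] q_used=1 → run G
t=6: queue=[D,F,G] q_used=0 → run D
t=7: queue=[D,F,G] q_used=1 → run D
t=8: queue=[F,G] q_used=0 → run F
t=9: queue=[G] q_used=0 → run G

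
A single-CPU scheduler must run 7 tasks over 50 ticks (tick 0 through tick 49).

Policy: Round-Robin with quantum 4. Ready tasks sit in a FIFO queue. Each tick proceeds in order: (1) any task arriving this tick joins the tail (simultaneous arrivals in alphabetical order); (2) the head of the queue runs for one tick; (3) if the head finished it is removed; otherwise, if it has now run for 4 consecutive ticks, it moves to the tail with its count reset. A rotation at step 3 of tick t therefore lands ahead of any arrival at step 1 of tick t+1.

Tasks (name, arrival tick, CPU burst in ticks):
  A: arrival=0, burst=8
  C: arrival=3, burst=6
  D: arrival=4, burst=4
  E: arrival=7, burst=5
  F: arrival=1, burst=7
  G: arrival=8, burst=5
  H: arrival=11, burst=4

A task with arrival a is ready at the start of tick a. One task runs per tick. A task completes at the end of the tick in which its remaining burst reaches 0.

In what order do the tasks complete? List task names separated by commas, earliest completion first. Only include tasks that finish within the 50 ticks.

t=0: queue=[A] q_used=0 → run A
t=1: queue=[A,F] q_used=1 → run A
t=2: queue=[A,F] q_used=2 → run A
t=3: queue=[A,F,C] q_used=3 → run A
t=4: queue=[F,C,A,D] q_used=0 → run F
t=5: queue=[F,C,A,D] q_used=1 → run F
t=6: queue=[F,C,A,D] q_used=2 → run F
t=7: queue=[F,C,A,D,E] q_used=3 → run F
t=8: queue=[C,A,D,E,F,G] q_used=0 → run C
t=9: queue=[C,A,D,E,F,G] q_used=1 → run C
t=10: queue=[C,A,D,E,F,G] q_used=2 → run C
t=11: queue=[C,A,D,E,F,G,H] q_used=3 → run C
t=12: queue=[A,D,E,F,G,H,C] q_used=0 → run A
t=13: queue=[A,D,E,F,G,H,C] q_used=1 → run A
t=14: queue=[A,D,E,F,G,H,C] q_used=2 → run A
t=15: queue=[A,D,E,F,G,H,C] q_used=3 → run A
t=16: queue=[D,E,F,G,H,C] q_used=0 → run D
t=17: queue=[D,E,F,G,H,C] q_used=1 → run D
t=18: queue=[D,E,F,G,H,C] q_used=2 → run D
t=19: queue=[D,E,F,G,H,C] q_used=3 → run D
t=20: queue=[E,F,G,H,C] q_used=0 → run E
t=21: queue=[E,F,G,H,C] q_used=1 → run E
t=22: queue=[E,F,G,H,C] q_used=2 → run E
t=23: queue=[E,F,G,H,C] q_used=3 → run E
t=24: queue=[F,G,H,C,E] q_used=0 → run F
t=25: queue=[F,G,H,C,E] q_used=1 → run F
t=26: queue=[F,G,H,C,E] q_used=2 → run F
t=27: queue=[G,H,C,E] q_used=0 → run G
t=28: queue=[G,H,C,E] q_used=1 → run G
t=29: queue=[G,H,C,E] q_used=2 → run G
t=30: queue=[G,H,C,E] q_used=3 → run G
t=31: queue=[H,C,E,G] q_used=0 → run H
t=32: queue=[H,C,E,G] q_used=1 → run H
t=33: queue=[H,C,E,G] q_used=2 → run H
t=34: queue=[H,C,E,G] q_used=3 → run H
t=35: queue=[C,E,G] q_used=0 → run C
t=36: queue=[C,E,G] q_used=1 → run C
t=37: queue=[E,G] q_used=0 → run E
t=38: queue=[G] q_used=0 → run G
t=39: (idle)
t=40: (idle)
t=41: (idle)
t=42: (idle)
t=43: (idle)
t=44: (idle)
t=45: (idle)
t=46: (idle)
t=47: (idle)
t=48: (idle)
t=49: (idle)

completion order = A, D, F, H, C, E, G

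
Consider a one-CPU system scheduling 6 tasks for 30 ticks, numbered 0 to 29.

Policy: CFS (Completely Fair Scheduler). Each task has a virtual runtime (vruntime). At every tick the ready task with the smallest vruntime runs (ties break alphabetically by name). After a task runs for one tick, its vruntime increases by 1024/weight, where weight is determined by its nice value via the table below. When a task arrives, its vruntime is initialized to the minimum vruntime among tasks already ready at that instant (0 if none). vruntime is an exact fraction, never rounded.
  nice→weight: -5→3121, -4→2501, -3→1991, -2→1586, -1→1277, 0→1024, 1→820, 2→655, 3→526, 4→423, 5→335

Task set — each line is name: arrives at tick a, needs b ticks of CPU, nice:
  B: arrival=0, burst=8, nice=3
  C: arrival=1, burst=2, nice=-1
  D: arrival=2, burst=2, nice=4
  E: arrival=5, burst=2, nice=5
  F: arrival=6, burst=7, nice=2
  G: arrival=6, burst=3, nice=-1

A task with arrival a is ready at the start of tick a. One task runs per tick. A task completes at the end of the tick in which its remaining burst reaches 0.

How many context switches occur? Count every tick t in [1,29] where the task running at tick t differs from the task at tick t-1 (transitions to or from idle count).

t=0: vr[B=0] → run B
t=1: vr[B=512/263 C=512/263] → run B
t=2: vr[B=1024/263 C=512/263 D=512/263] → run C
t=3: vr[B=1024/263 C=923136/335851 D=512/263] → run D
t=4: vr[B=1024/263 C=923136/335851 D=485888/111249] → run C
t=5: vr[B=1024/263 D=485888/111249 E=1024/263] → run B
t=6: vr[B=1536/263 D=485888/111249 E=1024/263 F=1024/263 G=1024/263] → run E
t=7: vr[B=1536/263 D=485888/111249 E=612352/88105 F=1024/263 G=1024/263] → run F
t=8: vr[B=1536/263 D=485888/111249 E=612352/88105 F=940032/172265 G=1024/263] → run G
t=9: vr[B=1536/263 D=485888/111249 E=612352/88105 F=940032/172265 G=1576960/335851] → run D
t=10: vr[B=1536/263 E=612352/88105 F=940032/172265 G=1576960/335851] → run G
t=11: vr[B=1536/263 E=612352/88105 F=940032/172265 G=1846272/335851] → run F
t=12: vr[B=1536/263 E=612352/88105 F=1209344/172265 G=1846272/335851] → run G
t=13: vr[B=1536/263 E=612352/88105 F=1209344/172265] → run B
t=14: vr[B=2048/263 E=612352/88105 F=1209344/172265] → run E
t=15: vr[B=2048/263 F=1209344/172265] → run F
t=16: vr[B=2048/263 F=1478656/172265] → run B
t=17: vr[B=2560/263 F=1478656/172265] → run F
t=18: vr[B=2560/263 F=1747968/172265] → run B
t=19: vr[B=3072/263 F=1747968/172265] → run F
t=20: vr[B=3072/263 F=403456/34453] → run B
t=21: vr[B=3584/263 F=403456/34453] → run F
t=22: vr[B=3584/263 F=2286592/172265] → run F
t=23: vr[B=3584/263] → run B
t=24: (idle)
t=25: (idle)
t=26: (idle)
t=27: (idle)
t=28: (idle)
t=29: (idle)

context switches = 22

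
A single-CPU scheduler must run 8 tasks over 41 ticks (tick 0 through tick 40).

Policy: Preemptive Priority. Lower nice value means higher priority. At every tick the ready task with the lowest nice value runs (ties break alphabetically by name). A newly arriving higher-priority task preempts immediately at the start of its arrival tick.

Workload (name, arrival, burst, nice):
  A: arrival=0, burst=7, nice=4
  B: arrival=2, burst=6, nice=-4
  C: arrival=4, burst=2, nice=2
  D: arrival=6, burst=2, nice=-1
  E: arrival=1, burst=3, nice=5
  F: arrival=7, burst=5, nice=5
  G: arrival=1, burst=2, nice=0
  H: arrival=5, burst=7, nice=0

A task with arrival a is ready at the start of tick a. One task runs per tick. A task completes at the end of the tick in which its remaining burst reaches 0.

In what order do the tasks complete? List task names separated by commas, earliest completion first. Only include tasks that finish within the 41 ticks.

completion order = B, D, G, H, C, A, E, F

t=0: ready={A} → run A
t=1: ready={A,E,G} → run G
t=2: ready={A,B,E,G} → run B
t=3: ready={A,B,E,G} → run B
t=4: ready={A,B,C,E,G} → run B
t=5: ready={A,B,C,E,G,H} → run B
t=6: ready={A,B,C,D,E,G,H} → run B
t=7: ready={A,B,C,D,E,F,G,H} → run B
t=8: ready={A,C,D,E,F,G,H} → run D
t=9: ready={A,C,D,E,F,G,H} → run D
t=10: ready={A,C,E,F,G,H} → run G
t=11: ready={A,C,E,F,H} → run H
t=12: ready={A,C,E,F,H} → run H
t=13: ready={A,C,E,F,H} → run H
t=14: ready={A,C,E,F,H} → run H
t=15: ready={A,C,E,F,H} → run H
t=16: ready={A,C,E,F,H} → run H
t=17: ready={A,C,E,F,H} → run H
t=18: ready={A,C,E,F} → run C
t=19: ready={A,C,E,F} → run C
t=20: ready={A,E,F} → run A
t=21: ready={A,E,F} → run A
t=22: ready={A,E,F} → run A
t=23: ready={A,E,F} → run A
t=24: ready={A,E,F} → run A
t=25: ready={A,E,F} → run A
t=26: ready={E,F} → run E
t=27: ready={E,F} → run E
t=28: ready={E,F} → run E
t=29: ready={F} → run F
t=30: ready={F} → run F
t=31: ready={F} → run F
t=32: ready={F} → run F
t=33: ready={F} → run F
t=34: (idle)
t=35: (idle)
t=36: (idle)
t=37: (idle)
t=38: (idle)
t=39: (idle)
t=40: (idle)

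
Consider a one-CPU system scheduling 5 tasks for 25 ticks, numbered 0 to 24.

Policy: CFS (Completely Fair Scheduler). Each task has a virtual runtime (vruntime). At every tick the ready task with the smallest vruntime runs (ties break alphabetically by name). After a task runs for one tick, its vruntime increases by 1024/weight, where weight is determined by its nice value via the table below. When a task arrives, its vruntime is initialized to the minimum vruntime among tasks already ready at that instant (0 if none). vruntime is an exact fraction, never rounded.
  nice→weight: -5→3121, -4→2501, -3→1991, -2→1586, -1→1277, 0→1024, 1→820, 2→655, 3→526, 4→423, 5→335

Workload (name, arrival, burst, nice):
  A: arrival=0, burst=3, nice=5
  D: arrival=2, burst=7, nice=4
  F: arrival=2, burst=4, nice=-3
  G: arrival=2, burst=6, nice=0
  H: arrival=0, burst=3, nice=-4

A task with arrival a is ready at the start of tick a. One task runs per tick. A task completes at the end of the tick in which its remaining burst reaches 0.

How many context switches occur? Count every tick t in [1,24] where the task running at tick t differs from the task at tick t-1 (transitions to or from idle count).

context switches = 17

t=0: vr[A=0 H=0] → run A
t=1: vr[A=1024/335 H=0] → run H
t=2: vr[A=1024/335 D=1024/2501 F=1024/2501 G=1024/2501 H=1024/2501] → run D
t=3: vr[A=1024/335 D=2994176/1057923 F=1024/2501 G=1024/2501 H=1024/2501] → run F
t=4: vr[A=1024/335 D=2994176/1057923 F=4599808/4979491 G=1024/2501 H=1024/2501] → run G
t=5: vr[A=1024/335 D=2994176/1057923 F=4599808/4979491 G=3525/2501 H=1024/2501] → run H
t=6: vr[A=1024/335 D=2994176/1057923 F=4599808/4979491 G=3525/2501 H=2048/2501] → run H
t=7: vr[A=1024/335 D=2994176/1057923 F=4599808/4979491 G=3525/2501] → run F
t=8: vr[A=1024/335 D=2994176/1057923 F=7160832/4979491 G=3525/2501] → run G
t=9: vr[A=1024/335 D=2994176/1057923 F=7160832/4979491 G=6026/2501] → run F
t=10: vr[A=1024/335 D=2994176/1057923 F=9721856/4979491 G=6026/2501] → run F
t=11: vr[A=1024/335 D=2994176/1057923 G=6026/2501] → run G
t=12: vr[A=1024/335 D=2994176/1057923 G=8527/2501] → run D
t=13: vr[A=1024/335 D=5555200/1057923 G=8527/2501] → run A
t=14: vr[A=2048/335 D=5555200/1057923 G=8527/2501] → run G
t=15: vr[A=2048/335 D=5555200/1057923 G=11028/2501] → run G
t=16: vr[A=2048/335 D=5555200/1057923 G=13529/2501] → run D
t=17: vr[A=2048/335 D=2705408/352641 G=13529/2501] → run G
t=18: vr[A=2048/335 D=2705408/352641] → run A
t=19: vr[D=2705408/352641] → run D
t=20: vr[D=10677248/1057923] → run D
t=21: vr[D=13238272/1057923] → run D
t=22: vr[D=5266432/352641] → run D
t=23: (idle)
t=24: (idle)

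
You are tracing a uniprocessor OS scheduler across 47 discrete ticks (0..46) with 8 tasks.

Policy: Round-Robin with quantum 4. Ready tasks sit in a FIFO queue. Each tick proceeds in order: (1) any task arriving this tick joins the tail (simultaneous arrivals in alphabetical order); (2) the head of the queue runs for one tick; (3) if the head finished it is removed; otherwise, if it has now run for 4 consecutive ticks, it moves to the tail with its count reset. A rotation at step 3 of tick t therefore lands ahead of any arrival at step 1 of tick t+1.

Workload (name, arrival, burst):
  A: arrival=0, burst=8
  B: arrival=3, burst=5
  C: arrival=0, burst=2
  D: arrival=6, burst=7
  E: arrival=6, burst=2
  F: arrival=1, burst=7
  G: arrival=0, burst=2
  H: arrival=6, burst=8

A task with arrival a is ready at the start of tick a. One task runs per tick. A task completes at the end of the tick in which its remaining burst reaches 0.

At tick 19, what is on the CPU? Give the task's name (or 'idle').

t=0: queue=[A,C,G] q_used=0 → run A
t=1: queue=[A,C,G,F] q_used=1 → run A
t=2: queue=[A,C,G,F] q_used=2 → run A
t=3: queue=[A,C,G,F,B] q_used=3 → run A
t=4: queue=[C,G,F,B,A] q_used=0 → run C
t=5: queue=[C,G,F,B,A] q_used=1 → run C
t=6: queue=[G,F,B,A,D,E,H] q_used=0 → run G
t=7: queue=[G,F,B,A,D,E,H] q_used=1 → run G
t=8: queue=[F,B,A,D,E,H] q_used=0 → run F
t=9: queue=[F,B,A,D,E,H] q_used=1 → run F
t=10: queue=[F,B,A,D,E,H] q_used=2 → run F
t=11: queue=[F,B,A,D,E,H] q_used=3 → run F
t=12: queue=[B,A,D,E,H,F] q_used=0 → run B
t=13: queue=[B,A,D,E,H,F] q_used=1 → run B
t=14: queue=[B,A,D,E,H,F] q_used=2 → run B
t=15: queue=[B,A,D,E,H,F] q_used=3 → run B
t=16: queue=[A,D,E,H,F,B] q_used=0 → run A
t=17: queue=[A,D,E,H,F,B] q_used=1 → run A
t=18: queue=[A,D,E,H,F,B] q_used=2 → run A
t=19: queue=[A,D,E,H,F,B] q_used=3 → run A
t=20: queue=[D,E,H,F,B] q_used=0 → run D
t=21: queue=[D,E,H,F,B] q_used=1 → run D
t=22: queue=[D,E,H,F,B] q_used=2 → run D
t=23: queue=[D,E,H,F,B] q_used=3 → run D
t=24: queue=[E,H,F,B,D] q_used=0 → run E
t=25: queue=[E,H,F,B,D] q_used=1 → run E
t=26: queue=[H,F,B,D] q_used=0 → run H
t=27: queue=[H,F,B,D] q_used=1 → run H
t=28: queue=[H,F,B,D] q_used=2 → run H
t=29: queue=[H,F,B,D] q_used=3 → run H
t=30: queue=[F,B,D,H] q_used=0 → run F
t=31: queue=[F,B,D,H] q_used=1 → run F
t=32: queue=[F,B,D,H] q_used=2 → run F
t=33: queue=[B,D,H] q_used=0 → run B
t=34: queue=[D,H] q_used=0 → run D
t=35: queue=[D,H] q_used=1 → run D
t=36: queue=[D,H] q_used=2 → run D
t=37: queue=[H] q_used=0 → run H
t=38: queue=[H] q_used=1 → run H
t=39: queue=[H] q_used=2 → run H
t=40: queue=[H] q_used=3 → run H
t=41: (idle)
t=42: (idle)
t=43: (idle)
t=44: (idle)
t=45: (idle)
t=46: (idle)

running at tick 19 = A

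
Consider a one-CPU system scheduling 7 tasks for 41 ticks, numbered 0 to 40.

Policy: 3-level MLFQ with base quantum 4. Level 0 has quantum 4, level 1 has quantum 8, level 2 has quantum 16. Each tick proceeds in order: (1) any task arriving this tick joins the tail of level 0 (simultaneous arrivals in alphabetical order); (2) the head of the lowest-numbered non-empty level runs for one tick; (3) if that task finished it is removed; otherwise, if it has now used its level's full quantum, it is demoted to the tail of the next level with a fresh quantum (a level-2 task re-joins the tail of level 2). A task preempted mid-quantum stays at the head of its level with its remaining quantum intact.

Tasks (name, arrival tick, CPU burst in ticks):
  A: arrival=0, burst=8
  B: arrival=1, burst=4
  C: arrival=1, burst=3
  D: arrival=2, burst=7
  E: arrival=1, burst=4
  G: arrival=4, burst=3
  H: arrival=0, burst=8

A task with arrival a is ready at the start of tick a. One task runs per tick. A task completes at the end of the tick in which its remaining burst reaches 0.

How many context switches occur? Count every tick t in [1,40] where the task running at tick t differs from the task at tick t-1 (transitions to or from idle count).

context switches = 10

t=0: L0/L1/L2 = AH/-/- → run A
t=1: L0/L1/L2 = AHBCE/-/- → run A
t=2: L0/L1/L2 = AHBCED/-/- → run A
t=3: L0/L1/L2 = AHBCED/-/- → run A
t=4: L0/L1/L2 = HBCEDG/A/- → run H
t=5: L0/L1/L2 = HBCEDG/A/- → run H
t=6: L0/L1/L2 = HBCEDG/A/- → run H
t=7: L0/L1/L2 = HBCEDG/A/- → run H
t=8: L0/L1/L2 = BCEDG/AH/- → run B
t=9: L0/L1/L2 = BCEDG/AH/- → run B
t=10: L0/L1/L2 = BCEDG/AH/- → run B
t=11: L0/L1/L2 = BCEDG/AH/- → run B
t=12: L0/L1/L2 = CEDG/AH/- → run C
t=13: L0/L1/L2 = CEDG/AH/- → run C
t=14: L0/L1/L2 = CEDG/AH/- → run C
t=15: L0/L1/L2 = EDG/AH/- → run E
t=16: L0/L1/L2 = EDG/AH/- → run E
t=17: L0/L1/L2 = EDG/AH/- → run E
t=18: L0/L1/L2 = EDG/AH/- → run E
t=19: L0/L1/L2 = DG/AH/- → run D
t=20: L0/L1/L2 = DG/AH/- → run D
t=21: L0/L1/L2 = DG/AH/- → run D
t=22: L0/L1/L2 = DG/AH/- → run D
t=23: L0/L1/L2 = G/AHD/- → run G
t=24: L0/L1/L2 = G/AHD/- → run G
t=25: L0/L1/L2 = G/AHD/- → run G
t=26: L0/L1/L2 = -/AHD/- → run A
t=27: L0/L1/L2 = -/AHD/- → run A
t=28: L0/L1/L2 = -/AHD/- → run A
t=29: L0/L1/L2 = -/AHD/- → run A
t=30: L0/L1/L2 = -/HD/- → run H
t=31: L0/L1/L2 = -/HD/- → run H
t=32: L0/L1/L2 = -/HD/- → run H
t=33: L0/L1/L2 = -/HD/- → run H
t=34: L0/L1/L2 = -/D/- → run D
t=35: L0/L1/L2 = -/D/- → run D
t=36: L0/L1/L2 = -/D/- → run D
t=37: (idle)
t=38: (idle)
t=39: (idle)
t=40: (idle)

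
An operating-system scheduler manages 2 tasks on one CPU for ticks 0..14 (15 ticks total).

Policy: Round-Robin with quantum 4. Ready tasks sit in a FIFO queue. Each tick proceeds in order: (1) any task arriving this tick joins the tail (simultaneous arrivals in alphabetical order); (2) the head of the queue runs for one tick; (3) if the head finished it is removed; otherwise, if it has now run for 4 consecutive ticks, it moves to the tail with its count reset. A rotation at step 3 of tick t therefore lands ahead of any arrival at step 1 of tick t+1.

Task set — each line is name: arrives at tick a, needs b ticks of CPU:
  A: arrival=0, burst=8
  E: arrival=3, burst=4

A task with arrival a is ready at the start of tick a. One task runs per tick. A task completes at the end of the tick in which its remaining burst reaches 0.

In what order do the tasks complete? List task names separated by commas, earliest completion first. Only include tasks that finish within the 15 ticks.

t=0: queue=[A] q_used=0 → run A
t=1: queue=[A] q_used=1 → run A
t=2: queue=[A] q_used=2 → run A
t=3: queue=[A,E] q_used=3 → run A
t=4: queue=[E,A] q_used=0 → run E
t=5: queue=[E,A] q_used=1 → run E
t=6: queue=[E,A] q_used=2 → run E
t=7: queue=[E,A] q_used=3 → run E
t=8: queue=[A] q_used=0 → run A
t=9: queue=[A] q_used=1 → run A
t=10: queue=[A] q_used=2 → run A
t=11: queue=[A] q_used=3 → run A
t=12: (idle)
t=13: (idle)
t=14: (idle)

completion order = E, A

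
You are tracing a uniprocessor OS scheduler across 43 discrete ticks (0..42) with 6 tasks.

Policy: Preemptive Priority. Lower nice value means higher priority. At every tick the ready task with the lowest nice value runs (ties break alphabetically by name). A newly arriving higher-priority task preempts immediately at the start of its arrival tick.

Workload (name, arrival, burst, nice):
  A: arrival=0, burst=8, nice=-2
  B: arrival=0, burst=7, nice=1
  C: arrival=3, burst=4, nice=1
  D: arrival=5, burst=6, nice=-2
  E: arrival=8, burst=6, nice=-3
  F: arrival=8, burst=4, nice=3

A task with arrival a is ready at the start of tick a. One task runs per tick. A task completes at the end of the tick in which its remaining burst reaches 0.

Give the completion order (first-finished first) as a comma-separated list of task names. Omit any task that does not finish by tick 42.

completion order = A, E, D, B, C, F

t=0: ready={A,B} → run A
t=1: ready={A,B} → run A
t=2: ready={A,B} → run A
t=3: ready={A,B,C} → run A
t=4: ready={A,B,C} → run A
t=5: ready={A,B,C,D} → run A
t=6: ready={A,B,C,D} → run A
t=7: ready={A,B,C,D} → run A
t=8: ready={B,C,D,E,F} → run E
t=9: ready={B,C,D,E,F} → run E
t=10: ready={B,C,D,E,F} → run E
t=11: ready={B,C,D,E,F} → run E
t=12: ready={B,C,D,E,F} → run E
t=13: ready={B,C,D,E,F} → run E
t=14: ready={B,C,D,F} → run D
t=15: ready={B,C,D,F} → run D
t=16: ready={B,C,D,F} → run D
t=17: ready={B,C,D,F} → run D
t=18: ready={B,C,D,F} → run D
t=19: ready={B,C,D,F} → run D
t=20: ready={B,C,F} → run B
t=21: ready={B,C,F} → run B
t=22: ready={B,C,F} → run B
t=23: ready={B,C,F} → run B
t=24: ready={B,C,F} → run B
t=25: ready={B,C,F} → run B
t=26: ready={B,C,F} → run B
t=27: ready={C,F} → run C
t=28: ready={C,F} → run C
t=29: ready={C,F} → run C
t=30: ready={C,F} → run C
t=31: ready={F} → run F
t=32: ready={F} → run F
t=33: ready={F} → run F
t=34: ready={F} → run F
t=35: (idle)
t=36: (idle)
t=37: (idle)
t=38: (idle)
t=39: (idle)
t=40: (idle)
t=41: (idle)
t=42: (idle)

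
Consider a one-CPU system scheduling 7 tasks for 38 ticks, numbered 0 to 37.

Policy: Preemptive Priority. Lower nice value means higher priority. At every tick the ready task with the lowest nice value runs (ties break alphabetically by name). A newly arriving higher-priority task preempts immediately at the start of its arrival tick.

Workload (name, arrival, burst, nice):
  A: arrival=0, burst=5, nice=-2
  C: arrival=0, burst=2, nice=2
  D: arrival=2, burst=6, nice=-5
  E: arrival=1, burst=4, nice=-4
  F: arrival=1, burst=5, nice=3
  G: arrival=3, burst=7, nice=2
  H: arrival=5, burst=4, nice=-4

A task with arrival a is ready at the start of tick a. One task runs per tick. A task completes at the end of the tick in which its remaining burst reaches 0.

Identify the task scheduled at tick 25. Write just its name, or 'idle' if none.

t=0: ready={A,C} → run A
t=1: ready={A,C,E,F} → run E
t=2: ready={A,C,D,E,F} → run D
t=3: ready={A,C,D,E,F,G} → run D
t=4: ready={A,C,D,E,F,G} → run D
t=5: ready={A,C,D,E,F,G,H} → run D
t=6: ready={A,C,D,E,F,G,H} → run D
t=7: ready={A,C,D,E,F,G,H} → run D
t=8: ready={A,C,E,F,G,H} → run E
t=9: ready={A,C,E,F,G,H} → run E
t=10: ready={A,C,E,F,G,H} → run E
t=11: ready={A,C,F,G,H} → run H
t=12: ready={A,C,F,G,H} → run H
t=13: ready={A,C,F,G,H} → run H
t=14: ready={A,C,F,G,H} → run H
t=15: ready={A,C,F,G} → run A
t=16: ready={A,C,F,G} → run A
t=17: ready={A,C,F,G} → run A
t=18: ready={A,C,F,G} → run A
t=19: ready={C,F,G} → run C
t=20: ready={C,F,G} → run C
t=21: ready={F,G} → run G
t=22: ready={F,G} → run G
t=23: ready={F,G} → run G
t=24: ready={F,G} → run G
t=25: ready={F,G} → run G
t=26: ready={F,G} → run G
t=27: ready={F,G} → run G
t=28: ready={F} → run F
t=29: ready={F} → run F
t=30: ready={F} → run F
t=31: ready={F} → run F
t=32: ready={F} → run F
t=33: (idle)
t=34: (idle)
t=35: (idle)
t=36: (idle)
t=37: (idle)

running at tick 25 = G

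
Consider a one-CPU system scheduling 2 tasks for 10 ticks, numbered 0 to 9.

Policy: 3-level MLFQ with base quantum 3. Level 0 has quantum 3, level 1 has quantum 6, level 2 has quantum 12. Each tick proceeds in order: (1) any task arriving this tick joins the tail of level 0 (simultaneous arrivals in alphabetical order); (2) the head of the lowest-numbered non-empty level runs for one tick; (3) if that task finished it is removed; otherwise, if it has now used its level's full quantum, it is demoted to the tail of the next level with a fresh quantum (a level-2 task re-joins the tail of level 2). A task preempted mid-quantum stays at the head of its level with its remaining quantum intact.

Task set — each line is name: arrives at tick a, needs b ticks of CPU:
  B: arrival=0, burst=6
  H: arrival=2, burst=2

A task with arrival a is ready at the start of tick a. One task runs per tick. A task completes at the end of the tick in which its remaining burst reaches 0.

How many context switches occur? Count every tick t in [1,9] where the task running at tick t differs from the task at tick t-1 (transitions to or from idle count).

context switches = 3

t=0: L0/L1/L2 = B/-/- → run B
t=1: L0/L1/L2 = B/-/- → run B
t=2: L0/L1/L2 = BH/-/- → run B
t=3: L0/L1/L2 = H/B/- → run H
t=4: L0/L1/L2 = H/B/- → run H
t=5: L0/L1/L2 = -/B/- → run B
t=6: L0/L1/L2 = -/B/- → run B
t=7: L0/L1/L2 = -/B/- → run B
t=8: (idle)
t=9: (idle)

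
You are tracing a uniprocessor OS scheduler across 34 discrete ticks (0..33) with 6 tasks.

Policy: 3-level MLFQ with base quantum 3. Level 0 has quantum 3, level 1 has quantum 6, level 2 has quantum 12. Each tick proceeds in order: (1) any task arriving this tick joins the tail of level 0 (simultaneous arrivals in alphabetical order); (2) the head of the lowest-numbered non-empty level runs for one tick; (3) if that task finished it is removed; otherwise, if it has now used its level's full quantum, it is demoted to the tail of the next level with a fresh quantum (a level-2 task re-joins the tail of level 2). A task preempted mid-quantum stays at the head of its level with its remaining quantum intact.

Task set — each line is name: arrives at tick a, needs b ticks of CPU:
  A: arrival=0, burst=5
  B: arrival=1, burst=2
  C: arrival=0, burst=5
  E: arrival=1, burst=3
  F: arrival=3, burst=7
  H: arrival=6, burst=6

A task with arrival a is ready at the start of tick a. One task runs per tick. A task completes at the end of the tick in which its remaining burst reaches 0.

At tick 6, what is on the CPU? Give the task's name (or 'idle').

running at tick 6 = B

t=0: L0/L1/L2 = AC/-/- → run A
t=1: L0/L1/L2 = ACBE/-/- → run A
t=2: L0/L1/L2 = ACBE/-/- → run A
t=3: L0/L1/L2 = CBEF/A/- → run C
t=4: L0/L1/L2 = CBEF/A/- → run C
t=5: L0/L1/L2 = CBEF/A/- → run C
t=6: L0/L1/L2 = BEFH/AC/- → run B
t=7: L0/L1/L2 = BEFH/AC/- → run B
t=8: L0/L1/L2 = EFH/AC/- → run E
t=9: L0/L1/L2 = EFH/AC/- → run E
t=10: L0/L1/L2 = EFH/AC/- → run E
t=11: L0/L1/L2 = FH/AC/- → run F
t=12: L0/L1/L2 = FH/AC/- → run F
t=13: L0/L1/L2 = FH/AC/- → run F
t=14: L0/L1/L2 = H/ACF/- → run H
t=15: L0/L1/L2 = H/ACF/- → run H
t=16: L0/L1/L2 = H/ACF/- → run H
t=17: L0/L1/L2 = -/ACFH/- → run A
t=18: L0/L1/L2 = -/ACFH/- → run A
t=19: L0/L1/L2 = -/CFH/- → run C
t=20: L0/L1/L2 = -/CFH/- → run C
t=21: L0/L1/L2 = -/FH/- → run F
t=22: L0/L1/L2 = -/FH/- → run F
t=23: L0/L1/L2 = -/FH/- → run F
t=24: L0/L1/L2 = -/FH/- → run F
t=25: L0/L1/L2 = -/H/- → run H
t=26: L0/L1/L2 = -/H/- → run H
t=27: L0/L1/L2 = -/H/- → run H
t=28: (idle)
t=29: (idle)
t=30: (idle)
t=31: (idle)
t=32: (idle)
t=33: (idle)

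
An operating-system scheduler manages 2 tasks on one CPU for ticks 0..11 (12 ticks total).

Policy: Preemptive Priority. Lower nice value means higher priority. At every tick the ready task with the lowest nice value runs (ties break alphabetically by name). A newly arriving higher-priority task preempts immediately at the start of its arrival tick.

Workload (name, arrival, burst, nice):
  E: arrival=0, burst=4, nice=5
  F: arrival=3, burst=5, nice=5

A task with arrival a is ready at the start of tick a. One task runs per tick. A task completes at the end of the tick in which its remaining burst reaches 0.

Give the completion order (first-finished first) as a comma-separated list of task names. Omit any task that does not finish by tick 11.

t=0: ready={E} → run E
t=1: ready={E} → run E
t=2: ready={E} → run E
t=3: ready={E,F} → run E
t=4: ready={F} → run F
t=5: ready={F} → run F
t=6: ready={F} → run F
t=7: ready={F} → run F
t=8: ready={F} → run F
t=9: (idle)
t=10: (idle)
t=11: (idle)

completion order = E, F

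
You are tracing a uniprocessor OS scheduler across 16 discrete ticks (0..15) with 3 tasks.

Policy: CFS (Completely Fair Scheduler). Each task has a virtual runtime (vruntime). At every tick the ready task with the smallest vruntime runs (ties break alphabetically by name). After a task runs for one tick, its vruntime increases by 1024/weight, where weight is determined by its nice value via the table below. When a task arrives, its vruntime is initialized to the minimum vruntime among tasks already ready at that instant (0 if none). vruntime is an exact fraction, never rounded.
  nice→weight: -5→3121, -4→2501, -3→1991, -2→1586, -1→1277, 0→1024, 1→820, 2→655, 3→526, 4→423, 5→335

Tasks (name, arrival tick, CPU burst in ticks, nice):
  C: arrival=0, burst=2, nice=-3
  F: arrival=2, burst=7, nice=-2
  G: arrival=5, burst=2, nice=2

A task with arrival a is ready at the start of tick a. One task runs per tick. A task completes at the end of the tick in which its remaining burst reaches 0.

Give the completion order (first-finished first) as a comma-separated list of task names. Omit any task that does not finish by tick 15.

completion order = C, G, F

t=0: vr[C=0] → run C
t=1: vr[C=1024/1991] → run C
t=2: vr[F=0] → run F
t=3: vr[F=512/793] → run F
t=4: vr[F=1024/793] → run F
t=5: vr[F=1536/793 G=1536/793] → run F
t=6: vr[F=2048/793 G=1536/793] → run G
t=7: vr[F=2048/793 G=1818112/519415] → run F
t=8: vr[F=2560/793 G=1818112/519415] → run F
t=9: vr[F=3072/793 G=1818112/519415] → run G
t=10: vr[F=3072/793] → run F
t=11: (idle)
t=12: (idle)
t=13: (idle)
t=14: (idle)
t=15: (idle)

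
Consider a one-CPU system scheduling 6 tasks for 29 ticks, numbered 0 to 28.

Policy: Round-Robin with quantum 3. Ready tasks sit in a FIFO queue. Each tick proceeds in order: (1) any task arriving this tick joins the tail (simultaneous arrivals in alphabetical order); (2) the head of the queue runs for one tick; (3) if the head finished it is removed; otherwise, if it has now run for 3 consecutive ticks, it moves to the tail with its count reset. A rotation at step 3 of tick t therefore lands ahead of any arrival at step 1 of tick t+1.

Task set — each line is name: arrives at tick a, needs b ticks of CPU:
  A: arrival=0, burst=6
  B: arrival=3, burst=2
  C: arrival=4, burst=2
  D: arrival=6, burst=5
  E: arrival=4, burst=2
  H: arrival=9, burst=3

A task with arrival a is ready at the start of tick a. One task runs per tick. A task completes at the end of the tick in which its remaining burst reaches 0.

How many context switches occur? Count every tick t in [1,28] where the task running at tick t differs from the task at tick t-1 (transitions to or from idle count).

context switches = 7

t=0: queue=[A] q_used=0 → run A
t=1: queue=[A] q_used=1 → run A
t=2: queue=[A] q_used=2 → run A
t=3: queue=[A,B] q_used=0 → run A
t=4: queue=[A,B,C,E] q_used=1 → run A
t=5: queue=[A,B,C,E] q_used=2 → run A
t=6: queue=[B,C,E,D] q_used=0 → run B
t=7: queue=[B,C,E,D] q_used=1 → run B
t=8: queue=[C,E,D] q_used=0 → run C
t=9: queue=[C,E,D,H] q_used=1 → run C
t=10: queue=[E,D,H] q_used=0 → run E
t=11: queue=[E,D,H] q_used=1 → run E
t=12: queue=[D,H] q_used=0 → run D
t=13: queue=[D,H] q_used=1 → run D
t=14: queue=[D,H] q_used=2 → run D
t=15: queue=[H,D] q_used=0 → run H
t=16: queue=[H,D] q_used=1 → run H
t=17: queue=[H,D] q_used=2 → run H
t=18: queue=[D] q_used=0 → run D
t=19: queue=[D] q_used=1 → run D
t=20: (idle)
t=21: (idle)
t=22: (idle)
t=23: (idle)
t=24: (idle)
t=25: (idle)
t=26: (idle)
t=27: (idle)
t=28: (idle)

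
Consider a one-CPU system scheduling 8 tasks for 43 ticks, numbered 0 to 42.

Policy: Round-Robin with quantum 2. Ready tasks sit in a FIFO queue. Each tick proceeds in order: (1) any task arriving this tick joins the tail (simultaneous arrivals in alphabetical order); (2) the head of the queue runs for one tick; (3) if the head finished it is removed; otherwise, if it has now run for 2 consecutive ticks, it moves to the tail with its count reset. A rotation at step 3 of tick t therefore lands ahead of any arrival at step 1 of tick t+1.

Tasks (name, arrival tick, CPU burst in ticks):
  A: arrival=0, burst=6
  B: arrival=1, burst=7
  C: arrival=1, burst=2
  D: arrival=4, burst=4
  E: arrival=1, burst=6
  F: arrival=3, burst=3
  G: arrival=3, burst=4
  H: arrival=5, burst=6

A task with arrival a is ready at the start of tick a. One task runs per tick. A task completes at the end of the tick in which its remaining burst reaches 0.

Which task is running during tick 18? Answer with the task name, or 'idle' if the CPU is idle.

t=0: queue=[A] q_used=0 → run A
t=1: queue=[A,B,C,E] q_used=1 → run A
t=2: queue=[B,C,E,A] q_used=0 → run B
t=3: queue=[B,C,E,A,F,G] q_used=1 → run B
t=4: queue=[C,E,A,F,G,B,D] q_used=0 → run C
t=5: queue=[C,E,A,F,G,B,D,H] q_used=1 → run C
t=6: queue=[E,A,F,G,B,D,H] q_used=0 → run E
t=7: queue=[E,A,F,G,B,D,H] q_used=1 → run E
t=8: queue=[A,F,G,B,D,H,E] q_used=0 → run A
t=9: queue=[A,F,G,B,D,H,E] q_used=1 → run A
t=10: queue=[F,G,B,D,H,E,A] q_used=0 → run F
t=11: queue=[F,G,B,D,H,E,A] q_used=1 → run F
t=12: queue=[G,B,D,H,E,A,F] q_used=0 → run G
t=13: queue=[G,B,D,H,E,A,F] q_used=1 → run G
t=14: queue=[B,D,H,E,A,F,G] q_used=0 → run B
t=15: queue=[B,D,H,E,A,F,G] q_used=1 → run B
t=16: queue=[D,H,E,A,F,G,B] q_used=0 → run D
t=17: queue=[D,H,E,A,F,G,B] q_used=1 → run D
t=18: queue=[H,E,A,F,G,B,D] q_used=0 → run H
t=19: queue=[H,E,A,F,G,B,D] q_used=1 → run H
t=20: queue=[E,A,F,G,B,D,H] q_used=0 → run E
t=21: queue=[E,A,F,G,B,D,H] q_used=1 → run E
t=22: queue=[A,F,G,B,D,H,E] q_used=0 → run A
t=23: queue=[A,F,G,B,D,H,E] q_used=1 → run A
t=24: queue=[F,G,B,D,H,E] q_used=0 → run F
t=25: queue=[G,B,D,H,E] q_used=0 → run G
t=26: queue=[G,B,D,H,E] q_used=1 → run G
t=27: queue=[B,D,H,E] q_used=0 → run B
t=28: queue=[B,D,H,E] q_used=1 → run B
t=29: queue=[D,H,E,B] q_used=0 → run D
t=30: queue=[D,H,E,B] q_used=1 → run D
t=31: queue=[H,E,B] q_used=0 → run H
t=32: queue=[H,E,B] q_used=1 → run H
t=33: queue=[E,B,H] q_used=0 → run E
t=34: queue=[E,B,H] q_used=1 → run E
t=35: queue=[B,H] q_used=0 → run B
t=36: queue=[H] q_used=0 → run H
t=37: queue=[H] q_used=1 → run H
t=38: (idle)
t=39: (idle)
t=40: (idle)
t=41: (idle)
t=42: (idle)

running at tick 18 = H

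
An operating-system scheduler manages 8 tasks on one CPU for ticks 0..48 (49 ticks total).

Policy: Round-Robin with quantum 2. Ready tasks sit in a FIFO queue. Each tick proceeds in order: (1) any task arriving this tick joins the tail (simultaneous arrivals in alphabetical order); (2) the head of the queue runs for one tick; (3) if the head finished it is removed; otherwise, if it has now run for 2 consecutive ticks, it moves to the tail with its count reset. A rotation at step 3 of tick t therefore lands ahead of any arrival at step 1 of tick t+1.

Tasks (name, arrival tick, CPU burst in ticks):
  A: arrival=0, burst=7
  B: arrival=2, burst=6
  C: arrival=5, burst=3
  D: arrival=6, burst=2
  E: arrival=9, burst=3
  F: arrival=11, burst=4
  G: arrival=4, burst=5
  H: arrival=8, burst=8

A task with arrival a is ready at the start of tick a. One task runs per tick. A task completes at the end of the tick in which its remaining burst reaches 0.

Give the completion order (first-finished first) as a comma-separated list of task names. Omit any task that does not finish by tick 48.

t=0: queue=[A] q_used=0 → run A
t=1: queue=[A] q_used=1 → run A
t=2: queue=[A,B] q_used=0 → run A
t=3: queue=[A,B] q_used=1 → run A
t=4: queue=[B,A,G] q_used=0 → run B
t=5: queue=[B,A,G,C] q_used=1 → run B
t=6: queue=[A,G,C,B,D] q_used=0 → run A
t=7: queue=[A,G,C,B,D] q_used=1 → run A
t=8: queue=[G,C,B,D,A,H] q_used=0 → run G
t=9: queue=[G,C,B,D,A,H,E] q_used=1 → run G
t=10: queue=[C,B,D,A,H,E,G] q_used=0 → run C
t=11: queue=[C,B,D,A,H,E,G,F] q_used=1 → run C
t=12: queue=[B,D,A,H,E,G,F,C] q_used=0 → run B
t=13: queue=[B,D,A,H,E,G,F,C] q_used=1 → run B
t=14: queue=[D,A,H,E,G,F,C,B] q_used=0 → run D
t=15: queue=[D,A,H,E,G,F,C,B] q_used=1 → run D
t=16: queue=[A,H,E,G,F,C,B] q_used=0 → run A
t=17: queue=[H,E,G,F,C,B] q_used=0 → run H
t=18: queue=[H,E,G,F,C,B] q_used=1 → run H
t=19: queue=[E,G,F,C,B,H] q_used=0 → run E
t=20: queue=[E,G,F,C,B,H] q_used=1 → run E
t=21: queue=[G,F,C,B,H,E] q_used=0 → run G
t=22: queue=[G,F,C,B,H,E] q_used=1 → run G
t=23: queue=[F,C,B,H,E,G] q_used=0 → run F
t=24: queue=[F,C,B,H,E,G] q_used=1 → run F
t=25: queue=[C,B,H,E,G,F] q_used=0 → run C
t=26: queue=[B,H,E,G,F] q_used=0 → run B
t=27: queue=[B,H,E,G,F] q_used=1 → run B
t=28: queue=[H,E,G,F] q_used=0 → run H
t=29: queue=[H,E,G,F] q_used=1 → run H
t=30: queue=[E,G,F,H] q_used=0 → run E
t=31: queue=[G,F,H] q_used=0 → run G
t=32: queue=[F,H] q_used=0 → run F
t=33: queue=[F,H] q_used=1 → run F
t=34: queue=[H] q_used=0 → run H
t=35: queue=[H] q_used=1 → run H
t=36: queue=[H] q_used=0 → run H
t=37: queue=[H] q_used=1 → run H
t=38: (idle)
t=39: (idle)
t=40: (idle)
t=41: (idle)
t=42: (idle)
t=43: (idle)
t=44: (idle)
t=45: (idle)
t=46: (idle)
t=47: (idle)
t=48: (idle)

completion order = D, A, C, B, E, G, F, H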